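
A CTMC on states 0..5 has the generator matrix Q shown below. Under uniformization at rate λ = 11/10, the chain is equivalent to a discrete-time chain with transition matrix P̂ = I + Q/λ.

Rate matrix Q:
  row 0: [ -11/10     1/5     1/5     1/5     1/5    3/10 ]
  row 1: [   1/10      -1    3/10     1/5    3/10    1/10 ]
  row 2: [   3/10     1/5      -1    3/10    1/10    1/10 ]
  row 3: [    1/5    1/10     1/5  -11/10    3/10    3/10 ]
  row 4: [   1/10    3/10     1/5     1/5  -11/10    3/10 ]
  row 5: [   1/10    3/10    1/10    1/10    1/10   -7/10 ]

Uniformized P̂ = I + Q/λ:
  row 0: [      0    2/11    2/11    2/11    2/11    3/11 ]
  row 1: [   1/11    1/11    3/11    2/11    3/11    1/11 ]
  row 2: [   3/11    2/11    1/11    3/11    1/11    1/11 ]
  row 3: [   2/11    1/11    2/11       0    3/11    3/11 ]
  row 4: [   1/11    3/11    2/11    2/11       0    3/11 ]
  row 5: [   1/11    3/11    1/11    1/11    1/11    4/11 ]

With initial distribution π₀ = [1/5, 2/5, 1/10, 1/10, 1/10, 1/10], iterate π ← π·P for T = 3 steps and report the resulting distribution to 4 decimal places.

π = [0.1219, 0.1841, 0.1638, 0.1481, 0.1521, 0.2300]

t=0: π = [0.2000, 0.4000, 0.1000, 0.1000, 0.1000, 0.1000]
t=1: π = [0.1000, 0.1545, 0.2000, 0.1636, 0.1909, 0.1909]
t=2: π = [0.1331, 0.1876, 0.1603, 0.1529, 0.1405, 0.2256]
t=3: π = [0.1219, 0.1841, 0.1638, 0.1481, 0.1521, 0.2300]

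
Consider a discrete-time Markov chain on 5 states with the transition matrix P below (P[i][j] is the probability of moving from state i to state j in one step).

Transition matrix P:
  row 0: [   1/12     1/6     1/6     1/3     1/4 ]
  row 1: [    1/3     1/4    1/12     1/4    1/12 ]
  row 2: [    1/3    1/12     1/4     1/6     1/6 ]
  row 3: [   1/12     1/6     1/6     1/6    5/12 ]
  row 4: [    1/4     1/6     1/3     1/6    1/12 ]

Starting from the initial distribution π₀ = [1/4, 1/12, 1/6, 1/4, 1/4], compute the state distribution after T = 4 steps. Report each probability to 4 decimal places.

t=0: π = [0.2500, 0.0833, 0.1667, 0.2500, 0.2500]
t=1: π = [0.1875, 0.1597, 0.2153, 0.2153, 0.2222]
t=2: π = [0.2141, 0.1620, 0.2083, 0.2112, 0.2043]
t=3: π = [0.2100, 0.1628, 0.2046, 0.2159, 0.2068]
t=4: π = [0.2096, 0.1632, 0.2046, 0.2152, 0.2073]

π = [0.2096, 0.1632, 0.2046, 0.2152, 0.2073]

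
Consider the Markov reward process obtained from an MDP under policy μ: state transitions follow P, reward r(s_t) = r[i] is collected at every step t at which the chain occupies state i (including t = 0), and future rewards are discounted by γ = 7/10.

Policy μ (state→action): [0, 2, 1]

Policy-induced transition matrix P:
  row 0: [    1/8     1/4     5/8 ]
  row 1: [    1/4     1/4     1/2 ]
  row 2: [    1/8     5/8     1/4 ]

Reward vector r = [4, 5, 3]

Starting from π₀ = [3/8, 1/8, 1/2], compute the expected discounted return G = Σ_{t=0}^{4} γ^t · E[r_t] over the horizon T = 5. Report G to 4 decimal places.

G = 10.7189

t=0: π = [0.3750, 0.1250, 0.5000], E[r] = 3.6250, γ^t·E[r] = 3.625000, running G = 3.625000
t=1: π = [0.1406, 0.4375, 0.4219], E[r] = 4.0156, γ^t·E[r] = 2.810938, running G = 6.435938
t=2: π = [0.1797, 0.4082, 0.4121], E[r] = 3.9961, γ^t·E[r] = 1.958086, running G = 8.394023
t=3: π = [0.1760, 0.4045, 0.4194], E[r] = 3.9851, γ^t·E[r] = 1.366892, running G = 9.760915
t=4: π = [0.1756, 0.4073, 0.4171], E[r] = 3.9901, γ^t·E[r] = 0.958033, running G = 10.718949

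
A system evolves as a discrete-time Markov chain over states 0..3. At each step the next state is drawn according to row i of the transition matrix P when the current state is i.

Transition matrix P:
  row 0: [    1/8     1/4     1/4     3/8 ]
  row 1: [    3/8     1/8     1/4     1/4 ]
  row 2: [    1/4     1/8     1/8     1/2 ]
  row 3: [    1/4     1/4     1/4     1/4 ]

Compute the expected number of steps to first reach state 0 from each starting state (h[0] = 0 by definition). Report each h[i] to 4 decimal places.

First-step conditioning: h[0] = 0; for i ≠ 0, h[i] = 1 + Σ_k P[i][k]·h[k].
  h[1] = 1 + 1/8·h[1] + 1/4·h[2] + 1/4·h[3]
  h[2] = 1 + 1/8·h[1] + 1/8·h[2] + 1/2·h[3]
  h[3] = 1 + 1/4·h[1] + 1/4·h[2] + 1/4·h[3]
Solving the 3×3 linear system over states ≠ 0 gives exactly h = [0, 288/89, 328/89, 324/89] (h[0] = 0 is the target).

h = [0.0000, 3.2360, 3.6854, 3.6404]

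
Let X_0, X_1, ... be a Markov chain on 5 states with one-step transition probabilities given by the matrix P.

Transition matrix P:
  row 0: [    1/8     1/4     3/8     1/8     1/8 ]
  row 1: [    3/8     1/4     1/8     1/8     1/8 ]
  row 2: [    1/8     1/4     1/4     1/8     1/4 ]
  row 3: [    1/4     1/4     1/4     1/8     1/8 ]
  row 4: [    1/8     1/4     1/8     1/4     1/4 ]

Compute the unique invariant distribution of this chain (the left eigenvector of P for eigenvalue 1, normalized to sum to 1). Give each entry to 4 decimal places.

π = [0.2059, 0.2500, 0.2226, 0.1468, 0.1747]

Balance equations π_j = Σ_i π_i·P[i][j]:
  π_0 = 1/8·π_0 + 3/8·π_1 + 1/8·π_2 + 1/4·π_3 + 1/8·π_4
  π_1 = 1/4·π_0 + 1/4·π_1 + 1/4·π_2 + 1/4·π_3 + 1/4·π_4
  π_2 = 3/8·π_0 + 1/8·π_1 + 1/4·π_2 + 1/4·π_3 + 1/8·π_4
  π_3 = 1/8·π_0 + 1/8·π_1 + 1/8·π_2 + 1/8·π_3 + 1/4·π_4
  normalize: π_0 + π_1 + π_2 + π_3 + π_4 = 1
Solving the linear system gives exactly π = [429/2084, 1/4, 116/521, 153/1042, 91/521].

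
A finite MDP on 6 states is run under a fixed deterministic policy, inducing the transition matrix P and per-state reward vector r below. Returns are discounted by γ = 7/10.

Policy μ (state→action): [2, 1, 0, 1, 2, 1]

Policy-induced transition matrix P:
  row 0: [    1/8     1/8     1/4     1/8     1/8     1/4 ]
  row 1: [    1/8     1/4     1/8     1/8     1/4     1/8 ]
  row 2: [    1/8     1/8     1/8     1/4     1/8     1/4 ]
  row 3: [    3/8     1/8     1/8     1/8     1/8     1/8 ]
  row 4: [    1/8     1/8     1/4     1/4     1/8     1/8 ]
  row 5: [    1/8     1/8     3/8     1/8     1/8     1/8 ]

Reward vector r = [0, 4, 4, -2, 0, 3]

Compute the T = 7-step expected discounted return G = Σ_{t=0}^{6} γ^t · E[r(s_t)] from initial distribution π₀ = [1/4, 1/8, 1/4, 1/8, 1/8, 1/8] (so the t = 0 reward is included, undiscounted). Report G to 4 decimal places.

t=0: π = [0.2500, 0.1250, 0.2500, 0.1250, 0.1250, 0.1250], E[r] = 1.6250, γ^t·E[r] = 1.625000, running G = 1.625000
t=1: π = [0.1563, 0.1406, 0.2031, 0.1719, 0.1406, 0.1875], E[r] = 1.5938, γ^t·E[r] = 1.115625, running G = 2.740625
t=2: π = [0.1680, 0.1426, 0.2090, 0.1680, 0.1426, 0.1699], E[r] = 1.5801, γ^t·E[r] = 0.774238, running G = 3.514863
t=3: π = [0.1670, 0.1428, 0.2063, 0.1689, 0.1428, 0.1721], E[r] = 1.5750, γ^t·E[r] = 0.540208, running G = 4.055072
t=4: π = [0.1672, 0.1429, 0.2068, 0.1686, 0.1429, 0.1717], E[r] = 1.5761, γ^t·E[r] = 0.378432, running G = 4.433503
t=5: π = [0.1672, 0.1429, 0.2067, 0.1687, 0.1429, 0.1717], E[r] = 1.5760, γ^t·E[r] = 0.264875, running G = 4.698378
t=6: π = [0.1672, 0.1429, 0.2067, 0.1687, 0.1429, 0.1717], E[r] = 1.5760, γ^t·E[r] = 0.185414, running G = 4.883791

G = 4.8838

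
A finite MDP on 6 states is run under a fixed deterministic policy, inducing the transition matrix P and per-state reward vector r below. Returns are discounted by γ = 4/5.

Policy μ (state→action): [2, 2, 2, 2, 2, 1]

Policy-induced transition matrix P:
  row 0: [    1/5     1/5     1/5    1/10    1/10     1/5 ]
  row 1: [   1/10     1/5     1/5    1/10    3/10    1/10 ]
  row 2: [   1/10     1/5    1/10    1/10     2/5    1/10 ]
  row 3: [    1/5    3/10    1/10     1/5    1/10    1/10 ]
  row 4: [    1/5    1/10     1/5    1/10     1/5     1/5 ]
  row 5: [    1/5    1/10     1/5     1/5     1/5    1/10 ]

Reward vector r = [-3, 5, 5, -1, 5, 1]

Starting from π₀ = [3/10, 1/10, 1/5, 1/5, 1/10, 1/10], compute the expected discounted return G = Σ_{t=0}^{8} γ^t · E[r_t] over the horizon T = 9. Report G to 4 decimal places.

t=0: π = [0.3000, 0.1000, 0.2000, 0.2000, 0.1000, 0.1000], E[r] = 1.0000, γ^t·E[r] = 1.000000, running G = 1.000000
t=1: π = [0.1700, 0.2000, 0.1600, 0.1300, 0.2000, 0.1400], E[r] = 2.3000, γ^t·E[r] = 1.840000, running G = 2.840000
t=2: π = [0.1640, 0.1790, 0.1710, 0.1270, 0.2220, 0.1370], E[r] = 2.3780, γ^t·E[r] = 1.521920, running G = 4.361920
t=3: π = [0.1650, 0.1768, 0.1702, 0.1264, 0.2230, 0.1386], E[r] = 2.3672, γ^t·E[r] = 1.212006, running G = 5.573926
t=4: π = [0.1653, 0.1765, 0.1703, 0.1265, 0.2226, 0.1388], E[r] = 2.3634, γ^t·E[r] = 0.968049, running G = 6.541975
t=5: π = [0.1653, 0.1765, 0.1703, 0.1265, 0.2225, 0.1388], E[r] = 2.3631, γ^t·E[r] = 0.774348, running G = 7.316324
t=6: π = [0.1653, 0.1765, 0.1703, 0.1265, 0.2225, 0.1388], E[r] = 2.3631, γ^t·E[r] = 0.619480, running G = 7.935804
t=7: π = [0.1653, 0.1765, 0.1703, 0.1265, 0.2225, 0.1388], E[r] = 2.3631, γ^t·E[r] = 0.495586, running G = 8.431390
t=8: π = [0.1653, 0.1765, 0.1703, 0.1265, 0.2225, 0.1388], E[r] = 2.3631, γ^t·E[r] = 0.396469, running G = 8.827859

G = 8.8279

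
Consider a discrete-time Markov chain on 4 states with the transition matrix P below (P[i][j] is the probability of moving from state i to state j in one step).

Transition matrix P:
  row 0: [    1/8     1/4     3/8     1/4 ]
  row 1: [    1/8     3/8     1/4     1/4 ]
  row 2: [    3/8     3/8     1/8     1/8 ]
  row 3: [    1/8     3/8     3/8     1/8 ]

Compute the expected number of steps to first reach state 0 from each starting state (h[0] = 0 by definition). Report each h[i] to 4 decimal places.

h = [0.0000, 5.3770, 4.1967, 5.2459]

First-step conditioning: h[0] = 0; for i ≠ 0, h[i] = 1 + Σ_k P[i][k]·h[k].
  h[1] = 1 + 3/8·h[1] + 1/4·h[2] + 1/4·h[3]
  h[2] = 1 + 3/8·h[1] + 1/8·h[2] + 1/8·h[3]
  h[3] = 1 + 3/8·h[1] + 3/8·h[2] + 1/8·h[3]
Solving the 3×3 linear system over states ≠ 0 gives exactly h = [0, 328/61, 256/61, 320/61] (h[0] = 0 is the target).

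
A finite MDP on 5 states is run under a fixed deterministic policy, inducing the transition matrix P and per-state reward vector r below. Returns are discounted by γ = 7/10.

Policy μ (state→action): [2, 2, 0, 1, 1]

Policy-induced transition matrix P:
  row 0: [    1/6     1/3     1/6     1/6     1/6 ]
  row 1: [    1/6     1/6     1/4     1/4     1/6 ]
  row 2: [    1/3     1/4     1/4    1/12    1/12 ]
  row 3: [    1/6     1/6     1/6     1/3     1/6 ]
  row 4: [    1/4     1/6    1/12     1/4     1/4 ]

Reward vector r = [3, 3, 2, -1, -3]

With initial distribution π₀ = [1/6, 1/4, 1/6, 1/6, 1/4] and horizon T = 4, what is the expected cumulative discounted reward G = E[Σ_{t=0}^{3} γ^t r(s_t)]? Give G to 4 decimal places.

G = 2.0714

t=0: π = [0.1667, 0.2500, 0.1667, 0.1667, 0.2500], E[r] = 0.6667, γ^t·E[r] = 0.666667, running G = 0.666667
t=1: π = [0.2153, 0.2083, 0.1806, 0.2222, 0.1736], E[r] = 0.8889, γ^t·E[r] = 0.622222, running G = 1.288889
t=2: π = [0.2112, 0.2176, 0.1846, 0.2205, 0.1661], E[r] = 0.9369, γ^t·E[r] = 0.459091, running G = 1.747980
t=3: π = [0.2113, 0.2173, 0.1863, 0.2200, 0.1651], E[r] = 0.9429, γ^t·E[r] = 0.323415, running G = 2.071395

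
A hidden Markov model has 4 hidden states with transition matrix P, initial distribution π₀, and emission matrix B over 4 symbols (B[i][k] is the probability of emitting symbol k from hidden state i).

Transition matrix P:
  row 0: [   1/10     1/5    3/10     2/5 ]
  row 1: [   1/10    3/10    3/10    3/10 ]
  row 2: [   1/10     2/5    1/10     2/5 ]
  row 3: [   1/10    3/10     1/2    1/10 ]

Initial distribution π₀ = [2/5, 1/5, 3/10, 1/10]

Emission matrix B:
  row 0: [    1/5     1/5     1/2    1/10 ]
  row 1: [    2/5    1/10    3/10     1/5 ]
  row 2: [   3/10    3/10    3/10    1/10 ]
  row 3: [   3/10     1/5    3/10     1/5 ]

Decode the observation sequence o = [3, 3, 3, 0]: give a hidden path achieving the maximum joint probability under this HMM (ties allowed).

t=0: δ = [4.000e-02, 4.000e-02, 3.000e-02, 2.000e-02]  (obs o_0=3)
t=1: δ = [4.000e-04, 2.400e-03, 1.200e-03, 3.200e-03]  ψ = [0, 1, 0, 0]  (obs o_1=3)
t=2: δ = [3.200e-05, 1.920e-04, 1.600e-04, 1.440e-04]  ψ = [3, 3, 3, 1]  (obs o_2=3)
t=3: δ = [3.840e-06, 2.560e-05, 2.160e-05, 1.920e-05]  ψ = [1, 2, 3, 2]  (obs o_3=0)
backtrack: best end state = 1; path = [0, 3, 2, 1]

path = [0, 3, 2, 1]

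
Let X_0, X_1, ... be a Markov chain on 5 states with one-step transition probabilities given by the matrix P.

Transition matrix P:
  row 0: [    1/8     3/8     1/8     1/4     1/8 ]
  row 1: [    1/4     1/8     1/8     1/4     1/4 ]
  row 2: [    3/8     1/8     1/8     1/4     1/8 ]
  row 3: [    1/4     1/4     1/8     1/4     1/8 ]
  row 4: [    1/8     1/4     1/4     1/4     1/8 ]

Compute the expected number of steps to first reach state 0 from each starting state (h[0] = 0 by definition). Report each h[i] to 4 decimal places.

First-step conditioning: h[0] = 0; for i ≠ 0, h[i] = 1 + Σ_k P[i][k]·h[k].
  h[1] = 1 + 1/8·h[1] + 1/8·h[2] + 1/4·h[3] + 1/4·h[4]
  h[2] = 1 + 1/8·h[1] + 1/8·h[2] + 1/4·h[3] + 1/8·h[4]
  h[3] = 1 + 1/4·h[1] + 1/8·h[2] + 1/4·h[3] + 1/8·h[4]
  h[4] = 1 + 1/4·h[1] + 1/4·h[2] + 1/4·h[3] + 1/8·h[4]
Solving the 4×4 linear system over states ≠ 0 gives exactly h = [0, 2336/575, 2016/575, 2308/575, 512/115] (h[0] = 0 is the target).

h = [0.0000, 4.0626, 3.5061, 4.0139, 4.4522]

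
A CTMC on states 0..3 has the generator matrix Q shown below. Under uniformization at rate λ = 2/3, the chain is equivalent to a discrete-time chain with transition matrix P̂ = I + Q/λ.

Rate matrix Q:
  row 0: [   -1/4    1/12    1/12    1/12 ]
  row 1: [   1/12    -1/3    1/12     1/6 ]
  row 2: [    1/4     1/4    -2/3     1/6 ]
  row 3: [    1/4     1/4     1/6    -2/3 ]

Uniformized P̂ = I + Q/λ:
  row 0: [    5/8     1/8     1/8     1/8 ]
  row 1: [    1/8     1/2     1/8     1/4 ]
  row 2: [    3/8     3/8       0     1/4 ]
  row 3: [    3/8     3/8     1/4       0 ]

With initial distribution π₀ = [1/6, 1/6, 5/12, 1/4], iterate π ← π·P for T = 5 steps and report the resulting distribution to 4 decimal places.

π = [0.3935, 0.3167, 0.1290, 0.1608]

t=0: π = [0.1667, 0.1667, 0.4167, 0.2500]
t=1: π = [0.3750, 0.3542, 0.1042, 0.1667]
t=2: π = [0.3802, 0.3255, 0.1328, 0.1615]
t=3: π = [0.3887, 0.3206, 0.1286, 0.1621]
t=4: π = [0.3920, 0.3179, 0.1292, 0.1609]
t=5: π = [0.3935, 0.3167, 0.1290, 0.1608]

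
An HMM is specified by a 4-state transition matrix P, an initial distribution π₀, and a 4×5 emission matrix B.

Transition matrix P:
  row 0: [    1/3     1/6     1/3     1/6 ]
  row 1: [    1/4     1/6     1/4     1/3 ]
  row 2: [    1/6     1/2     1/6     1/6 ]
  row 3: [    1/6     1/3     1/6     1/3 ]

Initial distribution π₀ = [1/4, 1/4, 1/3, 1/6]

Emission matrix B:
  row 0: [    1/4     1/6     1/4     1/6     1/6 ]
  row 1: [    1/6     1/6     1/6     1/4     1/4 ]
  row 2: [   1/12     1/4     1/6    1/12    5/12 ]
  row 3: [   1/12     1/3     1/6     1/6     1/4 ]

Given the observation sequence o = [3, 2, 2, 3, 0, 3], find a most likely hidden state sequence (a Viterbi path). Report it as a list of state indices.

path = [1, 0, 2, 1, 0, 0]

t=0: δ = [4.167e-02, 6.250e-02, 2.778e-02, 2.778e-02]  (obs o_0=3)
t=1: δ = [3.906e-03, 2.315e-03, 2.604e-03, 3.472e-03]  ψ = [1, 2, 1, 1]  (obs o_1=2)
t=2: δ = [3.255e-04, 2.170e-04, 2.170e-04, 1.929e-04]  ψ = [0, 2, 0, 3]  (obs o_2=2)
t=3: δ = [1.808e-05, 2.713e-05, 9.042e-06, 1.206e-05]  ψ = [0, 2, 0, 1]  (obs o_3=3)
t=4: δ = [1.695e-06, 7.535e-07, 5.651e-07, 7.535e-07]  ψ = [1, 1, 1, 1]  (obs o_4=0)
t=5: δ = [9.419e-08, 7.064e-08, 4.710e-08, 4.710e-08]  ψ = [0, 0, 0, 0]  (obs o_5=3)
backtrack: best end state = 0; path = [1, 0, 2, 1, 0, 0]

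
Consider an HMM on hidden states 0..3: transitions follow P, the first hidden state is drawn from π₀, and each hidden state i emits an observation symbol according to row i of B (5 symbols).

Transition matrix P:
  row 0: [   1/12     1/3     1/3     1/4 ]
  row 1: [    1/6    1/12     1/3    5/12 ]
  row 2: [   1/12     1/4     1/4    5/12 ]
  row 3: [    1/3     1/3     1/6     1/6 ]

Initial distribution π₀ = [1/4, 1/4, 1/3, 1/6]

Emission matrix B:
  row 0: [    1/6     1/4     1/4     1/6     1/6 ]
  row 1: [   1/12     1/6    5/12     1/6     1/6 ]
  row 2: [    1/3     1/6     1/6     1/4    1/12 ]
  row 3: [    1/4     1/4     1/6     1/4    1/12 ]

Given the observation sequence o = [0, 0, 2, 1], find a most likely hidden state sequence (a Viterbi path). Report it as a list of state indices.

path = [2, 3, 1, 3]

t=0: δ = [4.167e-02, 2.083e-02, 1.111e-01, 4.167e-02]  (obs o_0=0)
t=1: δ = [2.315e-03, 2.315e-03, 9.259e-03, 1.157e-02]  ψ = [3, 2, 2, 2]  (obs o_1=0)
t=2: δ = [9.645e-04, 1.608e-03, 3.858e-04, 6.430e-04]  ψ = [3, 3, 2, 2]  (obs o_2=2)
t=3: δ = [6.698e-05, 5.358e-05, 8.931e-05, 1.674e-04]  ψ = [1, 0, 1, 1]  (obs o_3=1)
backtrack: best end state = 3; path = [2, 3, 1, 3]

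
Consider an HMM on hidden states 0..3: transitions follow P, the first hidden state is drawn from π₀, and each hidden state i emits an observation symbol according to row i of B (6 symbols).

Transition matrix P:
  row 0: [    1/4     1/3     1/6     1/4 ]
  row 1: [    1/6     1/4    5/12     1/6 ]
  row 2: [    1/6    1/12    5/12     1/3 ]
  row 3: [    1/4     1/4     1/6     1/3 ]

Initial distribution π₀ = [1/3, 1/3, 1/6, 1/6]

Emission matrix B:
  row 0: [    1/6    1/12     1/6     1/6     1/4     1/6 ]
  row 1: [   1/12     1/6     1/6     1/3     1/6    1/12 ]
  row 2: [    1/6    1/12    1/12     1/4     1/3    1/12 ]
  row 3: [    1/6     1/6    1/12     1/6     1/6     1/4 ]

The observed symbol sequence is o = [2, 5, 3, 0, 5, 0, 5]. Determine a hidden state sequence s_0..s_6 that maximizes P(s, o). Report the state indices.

path = [0, 3, 1, 2, 3, 3, 3]

t=0: δ = [5.556e-02, 5.556e-02, 1.389e-02, 1.389e-02]  (obs o_0=2)
t=1: δ = [2.315e-03, 1.543e-03, 1.929e-03, 3.472e-03]  ψ = [0, 0, 1, 0]  (obs o_1=5)
t=2: δ = [1.447e-04, 2.894e-04, 2.009e-04, 1.929e-04]  ψ = [3, 3, 2, 3]  (obs o_2=3)
t=3: δ = [8.038e-06, 6.028e-06, 2.009e-05, 1.116e-05]  ψ = [1, 1, 1, 2]  (obs o_3=0)
t=4: δ = [5.582e-07, 2.326e-07, 6.977e-07, 1.674e-06]  ψ = [2, 3, 2, 2]  (obs o_4=5)
t=5: δ = [6.977e-08, 3.489e-08, 4.845e-08, 9.303e-08]  ψ = [3, 3, 2, 3]  (obs o_5=0)
t=6: δ = [3.876e-09, 1.938e-09, 1.682e-09, 7.752e-09]  ψ = [3, 0, 2, 3]  (obs o_6=5)
backtrack: best end state = 3; path = [0, 3, 1, 2, 3, 3, 3]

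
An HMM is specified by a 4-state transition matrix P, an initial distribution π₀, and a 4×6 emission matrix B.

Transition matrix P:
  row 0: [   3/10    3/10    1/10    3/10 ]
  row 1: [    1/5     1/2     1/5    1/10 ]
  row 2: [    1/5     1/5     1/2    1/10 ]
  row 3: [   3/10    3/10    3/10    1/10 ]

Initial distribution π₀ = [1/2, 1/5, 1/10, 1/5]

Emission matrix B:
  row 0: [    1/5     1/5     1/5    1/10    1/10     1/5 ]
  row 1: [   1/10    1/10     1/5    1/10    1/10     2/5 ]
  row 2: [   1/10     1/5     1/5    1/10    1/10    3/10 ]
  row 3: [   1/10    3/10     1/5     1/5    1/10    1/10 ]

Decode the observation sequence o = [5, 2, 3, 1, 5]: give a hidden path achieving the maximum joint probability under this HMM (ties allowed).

path = [1, 1, 1, 1, 1]

t=0: δ = [1.000e-01, 8.000e-02, 3.000e-02, 2.000e-02]  (obs o_0=5)
t=1: δ = [6.000e-03, 8.000e-03, 3.200e-03, 6.000e-03]  ψ = [0, 1, 1, 0]  (obs o_1=2)
t=2: δ = [1.800e-04, 4.000e-04, 1.800e-04, 3.600e-04]  ψ = [0, 1, 3, 0]  (obs o_2=3)
t=3: δ = [2.160e-05, 2.000e-05, 2.160e-05, 1.620e-05]  ψ = [3, 1, 3, 0]  (obs o_3=1)
t=4: δ = [1.296e-06, 4.000e-06, 3.240e-06, 6.480e-07]  ψ = [0, 1, 2, 0]  (obs o_4=5)
backtrack: best end state = 1; path = [1, 1, 1, 1, 1]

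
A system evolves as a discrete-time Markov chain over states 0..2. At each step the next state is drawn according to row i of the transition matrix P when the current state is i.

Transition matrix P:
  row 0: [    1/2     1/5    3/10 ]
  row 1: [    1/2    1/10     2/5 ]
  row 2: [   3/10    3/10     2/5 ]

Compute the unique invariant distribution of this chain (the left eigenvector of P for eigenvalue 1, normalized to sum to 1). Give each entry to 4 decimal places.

Balance equations π_j = Σ_i π_i·P[i][j]:
  π_0 = 1/2·π_0 + 1/2·π_1 + 3/10·π_2
  π_1 = 1/5·π_0 + 1/10·π_1 + 3/10·π_2
  normalize: π_0 + π_1 + π_2 = 1
Solving the linear system gives exactly π = [3/7, 3/14, 5/14].

π = [0.4286, 0.2143, 0.3571]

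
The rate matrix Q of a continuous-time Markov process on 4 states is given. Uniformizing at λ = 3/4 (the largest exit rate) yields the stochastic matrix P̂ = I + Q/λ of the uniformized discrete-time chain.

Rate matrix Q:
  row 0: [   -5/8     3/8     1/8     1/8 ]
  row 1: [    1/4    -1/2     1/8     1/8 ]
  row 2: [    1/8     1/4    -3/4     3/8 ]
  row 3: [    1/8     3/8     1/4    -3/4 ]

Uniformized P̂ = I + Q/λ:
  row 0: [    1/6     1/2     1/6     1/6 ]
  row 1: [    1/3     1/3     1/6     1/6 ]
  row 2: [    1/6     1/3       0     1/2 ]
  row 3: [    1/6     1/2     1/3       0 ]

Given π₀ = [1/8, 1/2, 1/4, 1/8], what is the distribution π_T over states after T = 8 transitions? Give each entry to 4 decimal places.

t=0: π = [0.1250, 0.5000, 0.2500, 0.1250]
t=1: π = [0.2500, 0.3750, 0.1458, 0.2292]
t=2: π = [0.2292, 0.4132, 0.1806, 0.1771]
t=3: π = [0.2355, 0.4010, 0.1661, 0.1973]
t=4: π = [0.2335, 0.4055, 0.1719, 0.1891]
t=5: π = [0.2342, 0.4038, 0.1695, 0.1924]
t=6: π = [0.2340, 0.4044, 0.1705, 0.1911]
t=7: π = [0.2341, 0.4042, 0.1701, 0.1916]
t=8: π = [0.2340, 0.4043, 0.1703, 0.1914]

π = [0.2340, 0.4043, 0.1703, 0.1914]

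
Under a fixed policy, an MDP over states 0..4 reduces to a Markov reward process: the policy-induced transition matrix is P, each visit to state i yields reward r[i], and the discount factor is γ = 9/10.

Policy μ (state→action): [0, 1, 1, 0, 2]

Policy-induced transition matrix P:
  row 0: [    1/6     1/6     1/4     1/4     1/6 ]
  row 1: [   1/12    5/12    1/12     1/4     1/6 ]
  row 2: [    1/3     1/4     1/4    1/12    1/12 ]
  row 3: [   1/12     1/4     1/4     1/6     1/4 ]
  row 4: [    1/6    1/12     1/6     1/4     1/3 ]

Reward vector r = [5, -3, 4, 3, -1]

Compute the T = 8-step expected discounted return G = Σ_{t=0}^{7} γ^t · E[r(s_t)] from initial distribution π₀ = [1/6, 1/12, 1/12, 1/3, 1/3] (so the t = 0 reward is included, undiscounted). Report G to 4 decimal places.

t=0: π = [0.1667, 0.0833, 0.0833, 0.3333, 0.3333], E[r] = 1.5833, γ^t·E[r] = 1.583333, running G = 1.583333
t=1: π = [0.1458, 0.1944, 0.2083, 0.2083, 0.2431], E[r] = 1.3611, γ^t·E[r] = 1.225000, running G = 2.808333
t=2: π = [0.1678, 0.2297, 0.1973, 0.1979, 0.2072], E[r] = 1.3258, γ^t·E[r] = 1.073906, running G = 3.882240
t=3: π = [0.1639, 0.2398, 0.1944, 0.2006, 0.2012], E[r] = 1.2786, γ^t·E[r] = 0.932133, running G = 4.814372
t=4: π = [0.1624, 0.2428, 0.1933, 0.2009, 0.2007], E[r] = 1.2586, γ^t·E[r] = 0.825739, running G = 5.640111
t=5: π = [0.1619, 0.2435, 0.1928, 0.2010, 0.2008], E[r] = 1.2528, γ^t·E[r] = 0.739742, running G = 6.379853
t=6: π = [0.1618, 0.2436, 0.1927, 0.2011, 0.2008], E[r] = 1.2512, γ^t·E[r] = 0.664935, running G = 7.044788
t=7: π = [0.1617, 0.2437, 0.1927, 0.2011, 0.2008], E[r] = 1.2508, γ^t·E[r] = 0.598262, running G = 7.643050

G = 7.6430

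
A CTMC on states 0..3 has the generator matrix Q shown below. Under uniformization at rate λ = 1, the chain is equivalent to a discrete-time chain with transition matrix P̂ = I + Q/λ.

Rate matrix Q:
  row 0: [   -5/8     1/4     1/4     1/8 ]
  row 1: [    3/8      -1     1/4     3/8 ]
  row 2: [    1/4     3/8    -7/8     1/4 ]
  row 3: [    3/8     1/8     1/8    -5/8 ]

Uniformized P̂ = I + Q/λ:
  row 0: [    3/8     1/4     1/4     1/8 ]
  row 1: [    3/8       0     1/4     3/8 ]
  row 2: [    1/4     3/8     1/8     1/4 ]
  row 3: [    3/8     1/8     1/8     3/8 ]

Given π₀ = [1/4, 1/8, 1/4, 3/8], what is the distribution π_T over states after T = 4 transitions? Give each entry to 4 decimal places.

t=0: π = [0.2500, 0.1250, 0.2500, 0.3750]
t=1: π = [0.3438, 0.2031, 0.1719, 0.2813]
t=2: π = [0.3535, 0.1855, 0.1934, 0.2676]
t=3: π = [0.3508, 0.1943, 0.1924, 0.2625]
t=4: π = [0.3510, 0.1927, 0.1931, 0.2632]

π = [0.3510, 0.1927, 0.1931, 0.2632]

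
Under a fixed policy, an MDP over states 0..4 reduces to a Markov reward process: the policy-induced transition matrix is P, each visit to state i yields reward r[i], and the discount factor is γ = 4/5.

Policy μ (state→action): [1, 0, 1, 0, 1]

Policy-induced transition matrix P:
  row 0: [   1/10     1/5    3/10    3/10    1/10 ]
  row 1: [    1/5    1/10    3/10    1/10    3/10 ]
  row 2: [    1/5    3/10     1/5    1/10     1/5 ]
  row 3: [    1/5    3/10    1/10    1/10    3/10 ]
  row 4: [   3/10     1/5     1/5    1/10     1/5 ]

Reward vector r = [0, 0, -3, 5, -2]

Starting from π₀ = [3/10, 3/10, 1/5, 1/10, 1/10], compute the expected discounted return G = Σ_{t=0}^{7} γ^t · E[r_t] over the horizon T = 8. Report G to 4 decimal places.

G = -1.5764

t=0: π = [0.3000, 0.3000, 0.2000, 0.1000, 0.1000], E[r] = -0.3000, γ^t·E[r] = -0.300000, running G = -0.300000
t=1: π = [0.1800, 0.2000, 0.2500, 0.1600, 0.2100], E[r] = -0.3700, γ^t·E[r] = -0.296000, running G = -0.596000
t=2: π = [0.2030, 0.2210, 0.2220, 0.1360, 0.2180], E[r] = -0.4220, γ^t·E[r] = -0.270080, running G = -0.866080
t=3: π = [0.2015, 0.2137, 0.2288, 0.1406, 0.2154], E[r] = -0.4142, γ^t·E[r] = -0.212070, running G = -1.078150
t=4: π = [0.2014, 0.2156, 0.2275, 0.1403, 0.2153], E[r] = -0.4114, γ^t·E[r] = -0.168526, running G = -1.246676
t=5: π = [0.2014, 0.2152, 0.2277, 0.1403, 0.2154], E[r] = -0.4125, γ^t·E[r] = -0.135169, running G = -1.381846
t=6: π = [0.2014, 0.2153, 0.2276, 0.1403, 0.2154], E[r] = -0.4123, γ^t·E[r] = -0.108090, running G = -1.489936
t=7: π = [0.2014, 0.2153, 0.2276, 0.1403, 0.2154], E[r] = -0.4123, γ^t·E[r] = -0.086475, running G = -1.576410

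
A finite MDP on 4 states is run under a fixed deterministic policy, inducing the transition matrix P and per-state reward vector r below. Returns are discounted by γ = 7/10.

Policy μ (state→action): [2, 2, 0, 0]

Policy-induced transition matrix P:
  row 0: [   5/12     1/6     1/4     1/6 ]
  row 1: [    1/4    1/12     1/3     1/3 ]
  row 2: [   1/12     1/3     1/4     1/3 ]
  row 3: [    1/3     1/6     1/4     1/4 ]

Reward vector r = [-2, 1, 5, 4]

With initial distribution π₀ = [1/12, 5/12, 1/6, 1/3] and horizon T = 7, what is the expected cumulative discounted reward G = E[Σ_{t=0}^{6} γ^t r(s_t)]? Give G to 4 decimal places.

G = 6.7449

t=0: π = [0.0833, 0.4167, 0.1667, 0.3333], E[r] = 2.4167, γ^t·E[r] = 2.416667, running G = 2.416667
t=1: π = [0.2639, 0.1597, 0.2847, 0.2917], E[r] = 2.2222, γ^t·E[r] = 1.555556, running G = 3.972222
t=2: π = [0.2708, 0.2008, 0.2633, 0.2650], E[r] = 2.0359, γ^t·E[r] = 0.997581, running G = 4.969803
t=3: π = [0.2733, 0.1938, 0.2667, 0.2661], E[r] = 2.0452, γ^t·E[r] = 0.701516, running G = 5.671319
t=4: π = [0.2733, 0.1950, 0.2662, 0.2656], E[r] = 2.0416, γ^t·E[r] = 0.490183, running G = 6.161502
t=5: π = [0.2733, 0.1948, 0.2662, 0.2657], E[r] = 2.0420, γ^t·E[r] = 0.343197, running G = 6.504699
t=6: π = [0.2733, 0.1948, 0.2662, 0.2656], E[r] = 2.0419, γ^t·E[r] = 0.240228, running G = 6.744927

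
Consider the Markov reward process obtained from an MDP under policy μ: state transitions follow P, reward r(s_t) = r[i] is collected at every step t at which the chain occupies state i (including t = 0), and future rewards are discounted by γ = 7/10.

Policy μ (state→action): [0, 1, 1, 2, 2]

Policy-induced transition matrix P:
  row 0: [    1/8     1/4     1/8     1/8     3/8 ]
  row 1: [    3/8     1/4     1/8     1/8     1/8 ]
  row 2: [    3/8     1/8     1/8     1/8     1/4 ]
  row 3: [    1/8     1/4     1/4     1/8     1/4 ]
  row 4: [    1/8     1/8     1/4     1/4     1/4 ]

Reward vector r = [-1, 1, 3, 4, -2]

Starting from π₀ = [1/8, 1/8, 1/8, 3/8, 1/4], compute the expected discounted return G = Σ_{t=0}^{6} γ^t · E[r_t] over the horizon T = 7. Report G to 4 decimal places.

G = 2.7490

t=0: π = [0.1250, 0.1250, 0.1250, 0.3750, 0.2500], E[r] = 1.3750, γ^t·E[r] = 1.375000, running G = 1.375000
t=1: π = [0.1875, 0.2031, 0.2031, 0.1563, 0.2500], E[r] = 0.7500, γ^t·E[r] = 0.525000, running G = 1.900000
t=2: π = [0.2266, 0.1934, 0.1758, 0.1563, 0.2480], E[r] = 0.6230, γ^t·E[r] = 0.305293, running G = 2.205293
t=3: π = [0.2173, 0.1970, 0.1755, 0.1560, 0.2542], E[r] = 0.6221, γ^t·E[r] = 0.213370, running G = 2.418663
t=4: π = [0.2181, 0.1963, 0.1763, 0.1568, 0.2525], E[r] = 0.6290, γ^t·E[r] = 0.151015, running G = 2.569678
t=5: π = [0.2181, 0.1964, 0.1762, 0.1566, 0.2527], E[r] = 0.6276, γ^t·E[r] = 0.105473, running G = 2.675151
t=6: π = [0.2181, 0.1964, 0.1762, 0.1566, 0.2527], E[r] = 0.6277, γ^t·E[r] = 0.073844, running G = 2.748995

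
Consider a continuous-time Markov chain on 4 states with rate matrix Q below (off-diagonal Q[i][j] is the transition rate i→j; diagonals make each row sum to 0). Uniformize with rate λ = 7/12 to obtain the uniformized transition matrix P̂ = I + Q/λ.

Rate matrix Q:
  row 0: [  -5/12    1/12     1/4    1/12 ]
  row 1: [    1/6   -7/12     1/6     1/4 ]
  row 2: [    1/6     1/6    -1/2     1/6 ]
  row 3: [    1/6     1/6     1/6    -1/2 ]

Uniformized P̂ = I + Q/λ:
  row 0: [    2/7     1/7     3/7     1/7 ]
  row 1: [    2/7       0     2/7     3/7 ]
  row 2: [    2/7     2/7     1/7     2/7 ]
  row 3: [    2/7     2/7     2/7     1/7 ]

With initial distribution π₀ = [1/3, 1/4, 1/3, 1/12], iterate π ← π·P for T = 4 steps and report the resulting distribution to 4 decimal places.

π = [0.2857, 0.1910, 0.2857, 0.2375]

t=0: π = [0.3333, 0.2500, 0.3333, 0.0833]
t=1: π = [0.2857, 0.1667, 0.2857, 0.2619]
t=2: π = [0.2857, 0.1973, 0.2857, 0.2313]
t=3: π = [0.2857, 0.1885, 0.2857, 0.2400]
t=4: π = [0.2857, 0.1910, 0.2857, 0.2375]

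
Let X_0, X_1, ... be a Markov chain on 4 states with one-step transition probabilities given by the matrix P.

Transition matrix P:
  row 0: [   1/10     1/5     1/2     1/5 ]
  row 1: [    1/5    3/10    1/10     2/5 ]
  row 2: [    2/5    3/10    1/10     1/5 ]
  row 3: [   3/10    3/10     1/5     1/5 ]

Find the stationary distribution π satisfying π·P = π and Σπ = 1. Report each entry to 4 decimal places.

Balance equations π_j = Σ_i π_i·P[i][j]:
  π_0 = 1/10·π_0 + 1/5·π_1 + 2/5·π_2 + 3/10·π_3
  π_1 = 1/5·π_0 + 3/10·π_1 + 3/10·π_2 + 3/10·π_3
  π_2 = 1/2·π_0 + 1/10·π_1 + 1/10·π_2 + 1/5·π_3
  normalize: π_0 + π_1 + π_2 + π_3 = 1
Solving the linear system gives exactly π = [157/639, 176/639, 143/639, 163/639].

π = [0.2457, 0.2754, 0.2238, 0.2551]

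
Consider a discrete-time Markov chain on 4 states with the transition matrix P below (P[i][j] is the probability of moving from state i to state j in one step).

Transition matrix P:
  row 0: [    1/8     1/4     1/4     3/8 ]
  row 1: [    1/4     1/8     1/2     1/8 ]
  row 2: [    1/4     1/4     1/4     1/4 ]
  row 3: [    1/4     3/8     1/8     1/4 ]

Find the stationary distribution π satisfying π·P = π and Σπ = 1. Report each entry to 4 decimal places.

Balance equations π_j = Σ_i π_i·P[i][j]:
  π_0 = 1/8·π_0 + 1/4·π_1 + 1/4·π_2 + 1/4·π_3
  π_1 = 1/4·π_0 + 1/8·π_1 + 1/4·π_2 + 3/8·π_3
  π_2 = 1/4·π_0 + 1/2·π_1 + 1/4·π_2 + 1/8·π_3
  normalize: π_0 + π_1 + π_2 + π_3 = 1
Solving the linear system gives exactly π = [2/9, 164/657, 185/657, 18/73].

π = [0.2222, 0.2496, 0.2816, 0.2466]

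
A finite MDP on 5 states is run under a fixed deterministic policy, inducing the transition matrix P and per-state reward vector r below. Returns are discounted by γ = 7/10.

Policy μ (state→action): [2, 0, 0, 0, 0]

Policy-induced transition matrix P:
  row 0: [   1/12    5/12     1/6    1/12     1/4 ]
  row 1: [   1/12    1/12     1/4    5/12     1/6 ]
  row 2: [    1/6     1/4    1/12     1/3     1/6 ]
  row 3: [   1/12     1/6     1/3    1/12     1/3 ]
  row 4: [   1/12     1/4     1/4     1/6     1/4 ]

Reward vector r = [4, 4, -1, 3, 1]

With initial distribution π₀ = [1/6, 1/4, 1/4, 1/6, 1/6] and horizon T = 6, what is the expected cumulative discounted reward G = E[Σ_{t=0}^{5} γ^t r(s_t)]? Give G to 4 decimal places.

t=0: π = [0.1667, 0.2500, 0.2500, 0.1667, 0.1667], E[r] = 2.0833, γ^t·E[r] = 2.083333, running G = 2.083333
t=1: π = [0.1042, 0.2222, 0.2083, 0.2431, 0.2222], E[r] = 2.0486, γ^t·E[r] = 1.434028, running G = 3.517361
t=2: π = [0.1007, 0.2101, 0.2269, 0.2280, 0.2344], E[r] = 1.9346, γ^t·E[r] = 0.947957, running G = 4.465318
t=3: π = [0.1022, 0.2128, 0.2228, 0.2296, 0.2326], E[r] = 1.9586, γ^t·E[r] = 0.671808, running G = 5.137126
t=4: π = [0.1019, 0.2124, 0.2235, 0.2293, 0.2328], E[r] = 1.9548, γ^t·E[r] = 0.469336, running G = 5.606462
t=5: π = [0.1020, 0.2125, 0.2234, 0.2294, 0.2328], E[r] = 1.9554, γ^t·E[r] = 0.328637, running G = 5.935099

G = 5.9351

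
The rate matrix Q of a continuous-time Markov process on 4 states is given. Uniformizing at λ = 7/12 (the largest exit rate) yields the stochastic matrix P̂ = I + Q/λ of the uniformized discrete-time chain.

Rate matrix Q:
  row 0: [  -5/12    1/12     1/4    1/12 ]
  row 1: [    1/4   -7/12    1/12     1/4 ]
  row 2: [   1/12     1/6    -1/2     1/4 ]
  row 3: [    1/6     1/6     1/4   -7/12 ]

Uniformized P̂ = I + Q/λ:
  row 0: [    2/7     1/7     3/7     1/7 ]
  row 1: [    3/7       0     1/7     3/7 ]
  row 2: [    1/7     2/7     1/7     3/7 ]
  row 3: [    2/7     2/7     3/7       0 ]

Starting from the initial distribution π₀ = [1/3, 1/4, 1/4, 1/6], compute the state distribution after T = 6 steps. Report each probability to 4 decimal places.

π = [0.2717, 0.1921, 0.2909, 0.2454]

t=0: π = [0.3333, 0.2500, 0.2500, 0.1667]
t=1: π = [0.2857, 0.1667, 0.2857, 0.2619]
t=2: π = [0.2687, 0.1973, 0.2993, 0.2347]
t=3: π = [0.2711, 0.1910, 0.2867, 0.2512]
t=4: π = [0.2720, 0.1924, 0.2921, 0.2434]
t=5: π = [0.2715, 0.1919, 0.2901, 0.2465]
t=6: π = [0.2717, 0.1921, 0.2909, 0.2454]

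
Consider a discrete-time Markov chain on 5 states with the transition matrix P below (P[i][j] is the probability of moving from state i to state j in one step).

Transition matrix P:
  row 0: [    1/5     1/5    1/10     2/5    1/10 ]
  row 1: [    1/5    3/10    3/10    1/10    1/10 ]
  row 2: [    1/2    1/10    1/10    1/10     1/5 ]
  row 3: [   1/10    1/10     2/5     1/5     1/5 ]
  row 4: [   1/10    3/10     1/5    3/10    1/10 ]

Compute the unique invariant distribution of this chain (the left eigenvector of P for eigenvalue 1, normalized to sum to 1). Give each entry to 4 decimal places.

π = [0.2291, 0.1896, 0.2181, 0.2194, 0.1438]

Balance equations π_j = Σ_i π_i·P[i][j]:
  π_0 = 1/5·π_0 + 1/5·π_1 + 1/2·π_2 + 1/10·π_3 + 1/10·π_4
  π_1 = 1/5·π_0 + 3/10·π_1 + 1/10·π_2 + 1/10·π_3 + 3/10·π_4
  π_2 = 1/10·π_0 + 3/10·π_1 + 1/10·π_2 + 2/5·π_3 + 1/5·π_4
  π_3 = 2/5·π_0 + 1/10·π_1 + 1/10·π_2 + 1/5·π_3 + 3/10·π_4
  normalize: π_0 + π_1 + π_2 + π_3 + π_4 = 1
Solving the linear system gives exactly π = [875/3819, 724/3819, 833/3819, 838/3819, 183/1273].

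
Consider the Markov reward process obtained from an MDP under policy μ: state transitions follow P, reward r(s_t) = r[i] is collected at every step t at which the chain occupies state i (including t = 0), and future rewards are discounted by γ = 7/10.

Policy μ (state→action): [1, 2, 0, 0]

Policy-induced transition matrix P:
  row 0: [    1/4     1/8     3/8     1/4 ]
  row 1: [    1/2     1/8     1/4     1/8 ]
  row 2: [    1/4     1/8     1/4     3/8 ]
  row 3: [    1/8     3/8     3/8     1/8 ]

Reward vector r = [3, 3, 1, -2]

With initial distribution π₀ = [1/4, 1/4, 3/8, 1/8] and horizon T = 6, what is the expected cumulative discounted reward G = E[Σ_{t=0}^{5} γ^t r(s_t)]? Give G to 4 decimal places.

t=0: π = [0.2500, 0.2500, 0.3750, 0.1250], E[r] = 1.6250, γ^t·E[r] = 1.625000, running G = 1.625000
t=1: π = [0.2969, 0.1563, 0.2969, 0.2500], E[r] = 1.1563, γ^t·E[r] = 0.809375, running G = 2.434375
t=2: π = [0.2578, 0.1875, 0.3184, 0.2363], E[r] = 1.1816, γ^t·E[r] = 0.579004, running G = 3.013379
t=3: π = [0.2673, 0.1841, 0.3118, 0.2368], E[r] = 1.1924, γ^t·E[r] = 0.408987, running G = 3.422366
t=4: π = [0.2664, 0.1842, 0.3130, 0.2364], E[r] = 1.1922, γ^t·E[r] = 0.286240, running G = 3.708606
t=5: π = [0.2665, 0.1841, 0.3128, 0.2366], E[r] = 1.1915, γ^t·E[r] = 0.200259, running G = 3.908865

G = 3.9089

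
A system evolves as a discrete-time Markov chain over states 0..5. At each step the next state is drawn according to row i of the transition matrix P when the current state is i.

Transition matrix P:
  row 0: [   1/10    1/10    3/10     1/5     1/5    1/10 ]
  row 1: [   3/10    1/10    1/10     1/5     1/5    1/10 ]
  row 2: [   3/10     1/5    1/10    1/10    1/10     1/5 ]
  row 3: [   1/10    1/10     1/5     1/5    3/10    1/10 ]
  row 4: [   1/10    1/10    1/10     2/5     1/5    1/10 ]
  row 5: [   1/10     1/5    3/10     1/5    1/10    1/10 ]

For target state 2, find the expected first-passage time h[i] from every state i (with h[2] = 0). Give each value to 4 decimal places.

h = [4.7425, 5.6911, 0.0000, 5.3233, 5.8072, 4.7309]

First-step conditioning: h[2] = 0; for i ≠ 2, h[i] = 1 + Σ_k P[i][k]·h[k].
  h[0] = 1 + 1/10·h[0] + 1/10·h[1] + 1/5·h[3] + 1/5·h[4] + 1/10·h[5]
  h[1] = 1 + 3/10·h[0] + 1/10·h[1] + 1/5·h[3] + 1/5·h[4] + 1/10·h[5]
  h[3] = 1 + 1/10·h[0] + 1/10·h[1] + 1/5·h[3] + 3/10·h[4] + 1/10·h[5]
  h[4] = 1 + 1/10·h[0] + 1/10·h[1] + 2/5·h[3] + 1/5·h[4] + 1/10·h[5]
  h[5] = 1 + 1/10·h[0] + 1/5·h[1] + 1/5·h[3] + 1/10·h[4] + 1/10·h[5]
Solving the 5×5 linear system over states ≠ 2 gives exactly h = [1750/369, 700/123, 0, 13750/2583, 5000/861, 12220/2583] (h[2] = 0 is the target).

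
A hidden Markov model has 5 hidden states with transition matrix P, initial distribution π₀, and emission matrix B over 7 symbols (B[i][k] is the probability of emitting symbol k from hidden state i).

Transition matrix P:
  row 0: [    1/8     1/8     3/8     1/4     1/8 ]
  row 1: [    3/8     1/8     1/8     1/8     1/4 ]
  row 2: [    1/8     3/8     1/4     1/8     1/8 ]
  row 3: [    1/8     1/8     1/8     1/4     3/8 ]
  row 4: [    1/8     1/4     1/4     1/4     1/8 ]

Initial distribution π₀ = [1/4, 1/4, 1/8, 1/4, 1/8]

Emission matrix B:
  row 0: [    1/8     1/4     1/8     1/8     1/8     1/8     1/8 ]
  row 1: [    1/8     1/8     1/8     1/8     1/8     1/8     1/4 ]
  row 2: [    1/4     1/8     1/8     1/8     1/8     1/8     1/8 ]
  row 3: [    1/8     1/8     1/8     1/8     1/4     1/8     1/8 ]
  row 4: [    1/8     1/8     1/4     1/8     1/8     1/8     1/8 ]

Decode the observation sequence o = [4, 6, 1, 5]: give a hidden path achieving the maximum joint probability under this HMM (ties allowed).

t=0: δ = [3.125e-02, 3.125e-02, 1.562e-02, 6.250e-02, 1.562e-02]  (obs o_0=4)
t=1: δ = [1.465e-03, 1.953e-03, 1.465e-03, 1.953e-03, 2.930e-03]  ψ = [1, 3, 0, 3, 3]  (obs o_1=6)
t=2: δ = [1.831e-04, 9.155e-05, 9.155e-05, 9.155e-05, 9.155e-05]  ψ = [1, 4, 4, 4, 3]  (obs o_2=1)
t=3: δ = [4.292e-06, 4.292e-06, 8.583e-06, 5.722e-06, 4.292e-06]  ψ = [1, 2, 0, 0, 3]  (obs o_3=5)
backtrack: best end state = 2; path = [3, 1, 0, 2]

path = [3, 1, 0, 2]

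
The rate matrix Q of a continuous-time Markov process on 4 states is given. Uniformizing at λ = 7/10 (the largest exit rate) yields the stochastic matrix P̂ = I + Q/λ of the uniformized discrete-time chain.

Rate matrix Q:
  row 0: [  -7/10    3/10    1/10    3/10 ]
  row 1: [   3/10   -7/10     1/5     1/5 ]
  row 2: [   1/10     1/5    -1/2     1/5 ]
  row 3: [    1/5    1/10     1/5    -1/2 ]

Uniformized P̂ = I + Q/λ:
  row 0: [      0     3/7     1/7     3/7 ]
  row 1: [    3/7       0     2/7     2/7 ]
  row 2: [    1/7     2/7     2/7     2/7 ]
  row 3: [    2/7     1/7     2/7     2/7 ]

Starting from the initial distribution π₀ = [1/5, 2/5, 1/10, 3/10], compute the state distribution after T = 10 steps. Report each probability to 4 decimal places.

π = [0.2173, 0.2112, 0.2546, 0.3168]

t=0: π = [0.2000, 0.4000, 0.1000, 0.3000]
t=1: π = [0.2714, 0.1571, 0.2571, 0.3143]
t=2: π = [0.1939, 0.2347, 0.2469, 0.3245]
t=3: π = [0.2286, 0.2000, 0.2580, 0.3134]
t=4: π = [0.2121, 0.2165, 0.2531, 0.3184]
t=5: π = [0.2199, 0.2087, 0.2554, 0.3160]
t=6: π = [0.2162, 0.2124, 0.2543, 0.3171]
t=7: π = [0.2179, 0.2106, 0.2548, 0.3166]
t=8: π = [0.2171, 0.2114, 0.2546, 0.3168]
t=9: π = [0.2175, 0.2111, 0.2547, 0.3167]
t=10: π = [0.2173, 0.2112, 0.2546, 0.3168]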